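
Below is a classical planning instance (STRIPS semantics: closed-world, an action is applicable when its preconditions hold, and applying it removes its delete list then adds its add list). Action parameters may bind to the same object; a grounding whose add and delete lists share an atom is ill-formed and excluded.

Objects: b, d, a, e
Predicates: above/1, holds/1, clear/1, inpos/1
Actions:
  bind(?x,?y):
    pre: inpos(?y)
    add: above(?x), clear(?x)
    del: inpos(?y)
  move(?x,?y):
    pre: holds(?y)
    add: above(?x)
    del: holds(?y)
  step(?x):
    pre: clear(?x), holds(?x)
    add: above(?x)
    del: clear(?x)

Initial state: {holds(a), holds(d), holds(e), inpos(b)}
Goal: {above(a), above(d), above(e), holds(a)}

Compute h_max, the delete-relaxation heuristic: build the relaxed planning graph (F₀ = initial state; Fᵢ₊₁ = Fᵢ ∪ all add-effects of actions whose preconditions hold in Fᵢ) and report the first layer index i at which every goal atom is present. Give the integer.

F0 = init (4 atoms)
F1 = F0 ∪ {above(a), above(b), above(d), above(e), clear(a), clear(b), clear(d), clear(e)}  (12 atoms)
goal ⊆ F1  ⇒  h_max = 1

1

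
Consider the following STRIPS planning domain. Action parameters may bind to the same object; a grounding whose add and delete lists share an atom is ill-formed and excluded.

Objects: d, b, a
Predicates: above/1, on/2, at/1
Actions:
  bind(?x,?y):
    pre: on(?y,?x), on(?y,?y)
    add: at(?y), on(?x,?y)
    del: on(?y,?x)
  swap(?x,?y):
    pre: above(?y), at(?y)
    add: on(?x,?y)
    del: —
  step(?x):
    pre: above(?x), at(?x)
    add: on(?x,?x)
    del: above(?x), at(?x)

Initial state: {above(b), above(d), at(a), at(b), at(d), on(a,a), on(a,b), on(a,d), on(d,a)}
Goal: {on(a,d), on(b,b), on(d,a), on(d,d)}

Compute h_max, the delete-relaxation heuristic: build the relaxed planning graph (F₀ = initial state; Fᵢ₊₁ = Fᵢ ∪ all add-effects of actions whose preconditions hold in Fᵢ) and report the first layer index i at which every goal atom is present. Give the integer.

1

F0 = init (9 atoms)
F1 = F0 ∪ {on(b,a), on(b,b), on(b,d), on(d,b), on(d,d)}  (14 atoms)
goal ⊆ F1  ⇒  h_max = 1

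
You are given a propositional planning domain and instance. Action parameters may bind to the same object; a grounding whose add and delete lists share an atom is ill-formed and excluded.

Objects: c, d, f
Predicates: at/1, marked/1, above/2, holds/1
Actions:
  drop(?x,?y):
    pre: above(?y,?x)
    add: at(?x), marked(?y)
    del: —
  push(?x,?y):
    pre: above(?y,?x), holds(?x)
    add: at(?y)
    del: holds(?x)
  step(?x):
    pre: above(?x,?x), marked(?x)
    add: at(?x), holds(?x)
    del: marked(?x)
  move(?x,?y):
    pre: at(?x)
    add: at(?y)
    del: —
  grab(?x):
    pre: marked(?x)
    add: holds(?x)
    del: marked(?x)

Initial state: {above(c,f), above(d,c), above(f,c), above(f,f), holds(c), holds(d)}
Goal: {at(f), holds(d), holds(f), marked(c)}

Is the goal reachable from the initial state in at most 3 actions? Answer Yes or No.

1. drop(c,f)  →  {above(c,f), above(d,c), above(f,c), above(f,f), at(c), holds(c), holds(d), marked(f)}
2. drop(f,c)  →  {above(c,f), above(d,c), above(f,c), above(f,f), at(c), at(f), holds(c), holds(d), marked(c), marked(f)}
3. step(f)  →  {above(c,f), above(d,c), above(f,c), above(f,f), at(c), at(f), holds(c), holds(d), holds(f), marked(c)}
optimal plan length = 3; 3 ≤ 3

Yes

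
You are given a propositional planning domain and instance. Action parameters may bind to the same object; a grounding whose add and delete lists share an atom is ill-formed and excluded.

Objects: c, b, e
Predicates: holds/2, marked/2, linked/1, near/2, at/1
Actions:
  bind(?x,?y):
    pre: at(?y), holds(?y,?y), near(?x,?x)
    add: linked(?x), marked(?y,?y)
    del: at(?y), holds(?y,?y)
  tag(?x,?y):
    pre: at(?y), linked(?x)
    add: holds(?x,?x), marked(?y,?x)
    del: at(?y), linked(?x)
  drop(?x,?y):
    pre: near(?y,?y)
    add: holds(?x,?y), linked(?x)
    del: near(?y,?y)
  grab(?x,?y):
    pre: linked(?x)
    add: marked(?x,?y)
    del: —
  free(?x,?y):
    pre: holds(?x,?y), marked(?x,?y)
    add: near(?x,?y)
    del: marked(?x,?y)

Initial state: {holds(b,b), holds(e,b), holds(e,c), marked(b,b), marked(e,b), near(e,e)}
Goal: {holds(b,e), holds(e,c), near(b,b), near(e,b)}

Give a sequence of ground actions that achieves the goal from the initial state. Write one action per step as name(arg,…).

drop(b,e); free(b,b); free(e,b)

1. drop(b,e)  →  {holds(b,b), holds(b,e), holds(e,b), holds(e,c), linked(b), marked(b,b), marked(e,b)}
2. free(b,b)  →  {holds(b,b), holds(b,e), holds(e,b), holds(e,c), linked(b), marked(e,b), near(b,b)}
3. free(e,b)  →  {holds(b,b), holds(b,e), holds(e,b), holds(e,c), linked(b), near(b,b), near(e,b)}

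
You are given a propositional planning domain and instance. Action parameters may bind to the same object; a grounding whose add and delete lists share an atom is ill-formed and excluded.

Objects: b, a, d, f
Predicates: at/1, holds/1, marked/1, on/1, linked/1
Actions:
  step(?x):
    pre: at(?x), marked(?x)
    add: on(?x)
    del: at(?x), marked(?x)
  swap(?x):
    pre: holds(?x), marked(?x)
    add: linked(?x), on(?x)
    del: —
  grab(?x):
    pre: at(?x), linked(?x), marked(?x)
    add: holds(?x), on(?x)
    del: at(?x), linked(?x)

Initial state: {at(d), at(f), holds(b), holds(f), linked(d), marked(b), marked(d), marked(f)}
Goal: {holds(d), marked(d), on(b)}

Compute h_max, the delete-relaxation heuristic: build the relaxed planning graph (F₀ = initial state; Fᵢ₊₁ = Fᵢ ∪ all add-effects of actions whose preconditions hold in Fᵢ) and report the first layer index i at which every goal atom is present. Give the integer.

1

F0 = init (8 atoms)
F1 = F0 ∪ {holds(d), linked(b), linked(f), on(b), on(d), on(f)}  (14 atoms)
goal ⊆ F1  ⇒  h_max = 1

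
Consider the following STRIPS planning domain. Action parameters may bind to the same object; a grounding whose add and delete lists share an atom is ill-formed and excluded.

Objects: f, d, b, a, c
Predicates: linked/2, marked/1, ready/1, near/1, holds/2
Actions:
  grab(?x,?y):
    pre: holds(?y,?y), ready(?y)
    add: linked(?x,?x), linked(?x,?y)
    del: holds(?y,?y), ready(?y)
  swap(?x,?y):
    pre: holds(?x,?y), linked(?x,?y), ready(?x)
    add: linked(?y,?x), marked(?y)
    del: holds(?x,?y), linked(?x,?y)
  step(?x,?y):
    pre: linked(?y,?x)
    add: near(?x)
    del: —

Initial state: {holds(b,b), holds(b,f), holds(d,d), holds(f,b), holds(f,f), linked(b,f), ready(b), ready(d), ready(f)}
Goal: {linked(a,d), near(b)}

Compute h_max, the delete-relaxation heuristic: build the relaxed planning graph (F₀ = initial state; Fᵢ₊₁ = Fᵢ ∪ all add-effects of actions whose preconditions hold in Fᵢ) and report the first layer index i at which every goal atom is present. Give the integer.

2

F0 = init (9 atoms)
F1 = F0 ∪ {linked(a,a), linked(a,b), linked(a,d), linked(a,f), linked(b,b), linked(b,d), linked(c,b), linked(c,c), linked(c,d), linked(c,f), linked(d,b), linked(d,d), linked(d,f), linked(f,b), linked(f,d), linked(f,f), marked(f), near(f)}  (27 atoms)
F2 = F1 ∪ {marked(b), near(a), near(b), near(c), near(d)}  (32 atoms)
goal ⊆ F2  ⇒  h_max = 2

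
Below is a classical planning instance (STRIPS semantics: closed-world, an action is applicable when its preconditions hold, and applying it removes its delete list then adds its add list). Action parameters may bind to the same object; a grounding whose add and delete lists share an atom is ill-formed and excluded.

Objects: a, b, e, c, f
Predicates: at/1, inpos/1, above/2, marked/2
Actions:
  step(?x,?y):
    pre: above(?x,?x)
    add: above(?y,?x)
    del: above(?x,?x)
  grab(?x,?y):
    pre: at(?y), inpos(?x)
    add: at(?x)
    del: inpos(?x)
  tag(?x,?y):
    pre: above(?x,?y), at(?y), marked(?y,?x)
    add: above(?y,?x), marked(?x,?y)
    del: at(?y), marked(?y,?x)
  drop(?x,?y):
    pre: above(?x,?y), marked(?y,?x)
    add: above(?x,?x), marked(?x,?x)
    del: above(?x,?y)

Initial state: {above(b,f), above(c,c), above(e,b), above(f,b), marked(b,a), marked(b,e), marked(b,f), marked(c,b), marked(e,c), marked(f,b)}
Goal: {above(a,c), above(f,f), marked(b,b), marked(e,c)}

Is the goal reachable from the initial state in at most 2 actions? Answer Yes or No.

1. step(c,a)  →  {above(a,c), above(b,f), above(e,b), above(f,b), marked(b,a), marked(b,e), marked(b,f), marked(c,b), marked(e,c), marked(f,b)}
2. drop(b,f)  →  {above(a,c), above(b,b), above(e,b), above(f,b), marked(b,a), marked(b,b), marked(b,e), marked(b,f), marked(c,b), marked(e,c), marked(f,b)}
3. drop(f,b)  →  {above(a,c), above(b,b), above(e,b), above(f,f), marked(b,a), marked(b,b), marked(b,e), marked(b,f), marked(c,b), marked(e,c), marked(f,b), marked(f,f)}
optimal plan length = 3; 3 > 2

No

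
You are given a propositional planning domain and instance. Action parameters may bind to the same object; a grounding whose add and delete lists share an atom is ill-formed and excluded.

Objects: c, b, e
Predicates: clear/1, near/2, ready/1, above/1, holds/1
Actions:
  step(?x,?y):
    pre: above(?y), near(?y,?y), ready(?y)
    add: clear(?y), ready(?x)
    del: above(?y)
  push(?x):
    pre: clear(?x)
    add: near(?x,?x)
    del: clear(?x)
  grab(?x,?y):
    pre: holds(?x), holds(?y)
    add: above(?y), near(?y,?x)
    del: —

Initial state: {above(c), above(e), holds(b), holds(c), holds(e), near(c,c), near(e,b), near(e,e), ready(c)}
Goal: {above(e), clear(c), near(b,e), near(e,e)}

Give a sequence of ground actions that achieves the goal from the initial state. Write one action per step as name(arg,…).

step(c,c); grab(e,b)

1. step(c,c)  →  {above(e), clear(c), holds(b), holds(c), holds(e), near(c,c), near(e,b), near(e,e), ready(c)}
2. grab(e,b)  →  {above(b), above(e), clear(c), holds(b), holds(c), holds(e), near(b,e), near(c,c), near(e,b), near(e,e), ready(c)}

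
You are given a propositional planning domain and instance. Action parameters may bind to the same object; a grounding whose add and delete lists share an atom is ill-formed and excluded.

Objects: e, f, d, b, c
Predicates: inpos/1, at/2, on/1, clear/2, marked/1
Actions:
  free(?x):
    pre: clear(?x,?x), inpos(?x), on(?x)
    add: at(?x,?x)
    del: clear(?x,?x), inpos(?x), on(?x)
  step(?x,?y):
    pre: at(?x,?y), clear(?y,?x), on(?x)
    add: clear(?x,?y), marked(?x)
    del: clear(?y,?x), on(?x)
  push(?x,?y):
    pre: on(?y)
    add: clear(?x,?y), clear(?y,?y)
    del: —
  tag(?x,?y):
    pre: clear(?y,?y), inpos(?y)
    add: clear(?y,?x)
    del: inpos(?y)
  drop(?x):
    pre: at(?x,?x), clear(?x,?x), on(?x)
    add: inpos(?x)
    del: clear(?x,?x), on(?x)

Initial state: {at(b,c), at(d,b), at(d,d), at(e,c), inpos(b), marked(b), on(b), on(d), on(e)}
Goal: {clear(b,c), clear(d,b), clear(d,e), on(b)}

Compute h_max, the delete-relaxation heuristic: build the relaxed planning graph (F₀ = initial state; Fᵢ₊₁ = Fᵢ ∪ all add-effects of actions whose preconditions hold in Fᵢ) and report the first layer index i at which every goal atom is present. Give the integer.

F0 = init (9 atoms)
F1 = F0 ∪ {clear(b,b), clear(b,d), clear(b,e), clear(c,b), clear(c,d), clear(c,e), clear(d,b), clear(d,d), clear(d,e), clear(e,b), clear(e,d), clear(e,e), clear(f,b), clear(f,d), clear(f,e)}  (24 atoms)
F2 = F1 ∪ {at(b,b), clear(b,c), clear(b,f), clear(e,c), inpos(d), marked(d), marked(e)}  (31 atoms)
goal ⊆ F2  ⇒  h_max = 2

2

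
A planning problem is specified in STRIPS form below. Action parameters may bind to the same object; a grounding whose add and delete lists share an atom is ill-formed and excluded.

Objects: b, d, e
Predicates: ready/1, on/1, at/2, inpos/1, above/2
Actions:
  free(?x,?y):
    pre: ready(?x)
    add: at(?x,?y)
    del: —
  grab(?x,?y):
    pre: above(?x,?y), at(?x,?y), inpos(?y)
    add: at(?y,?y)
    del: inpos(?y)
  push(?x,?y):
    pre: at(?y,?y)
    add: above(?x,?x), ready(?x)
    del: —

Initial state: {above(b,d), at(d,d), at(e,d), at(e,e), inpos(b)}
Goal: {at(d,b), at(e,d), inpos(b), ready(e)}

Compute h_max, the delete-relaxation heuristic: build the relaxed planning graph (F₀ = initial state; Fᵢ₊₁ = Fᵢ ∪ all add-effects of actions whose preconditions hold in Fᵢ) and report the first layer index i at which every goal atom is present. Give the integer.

F0 = init (5 atoms)
F1 = F0 ∪ {above(b,b), above(d,d), above(e,e), ready(b), ready(d), ready(e)}  (11 atoms)
F2 = F1 ∪ {at(b,b), at(b,d), at(b,e), at(d,b), at(d,e), at(e,b)}  (17 atoms)
goal ⊆ F2  ⇒  h_max = 2

2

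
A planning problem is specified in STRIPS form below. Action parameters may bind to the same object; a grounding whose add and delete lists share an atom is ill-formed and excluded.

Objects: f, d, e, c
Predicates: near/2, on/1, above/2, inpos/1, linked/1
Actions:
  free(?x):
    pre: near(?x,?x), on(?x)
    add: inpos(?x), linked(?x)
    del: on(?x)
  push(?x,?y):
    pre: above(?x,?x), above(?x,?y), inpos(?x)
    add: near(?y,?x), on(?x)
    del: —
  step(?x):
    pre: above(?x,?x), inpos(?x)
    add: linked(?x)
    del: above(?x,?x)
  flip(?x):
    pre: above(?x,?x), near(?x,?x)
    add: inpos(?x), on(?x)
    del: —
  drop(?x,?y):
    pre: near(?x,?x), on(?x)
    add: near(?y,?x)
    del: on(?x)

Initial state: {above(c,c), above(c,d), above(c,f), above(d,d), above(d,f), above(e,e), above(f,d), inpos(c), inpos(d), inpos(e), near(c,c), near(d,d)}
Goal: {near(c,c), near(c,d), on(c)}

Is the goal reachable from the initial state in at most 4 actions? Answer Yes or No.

Yes

1. push(d,f)  →  {above(c,c), above(c,d), above(c,f), above(d,d), above(d,f), above(e,e), above(f,d), inpos(c), inpos(d), inpos(e), near(c,c), near(d,d), near(f,d), on(d)}
2. push(c,f)  →  {above(c,c), above(c,d), above(c,f), above(d,d), above(d,f), above(e,e), above(f,d), inpos(c), inpos(d), inpos(e), near(c,c), near(d,d), near(f,c), near(f,d), on(c), on(d)}
3. drop(d,c)  →  {above(c,c), above(c,d), above(c,f), above(d,d), above(d,f), above(e,e), above(f,d), inpos(c), inpos(d), inpos(e), near(c,c), near(c,d), near(d,d), near(f,c), near(f,d), on(c)}
optimal plan length = 3; 3 ≤ 4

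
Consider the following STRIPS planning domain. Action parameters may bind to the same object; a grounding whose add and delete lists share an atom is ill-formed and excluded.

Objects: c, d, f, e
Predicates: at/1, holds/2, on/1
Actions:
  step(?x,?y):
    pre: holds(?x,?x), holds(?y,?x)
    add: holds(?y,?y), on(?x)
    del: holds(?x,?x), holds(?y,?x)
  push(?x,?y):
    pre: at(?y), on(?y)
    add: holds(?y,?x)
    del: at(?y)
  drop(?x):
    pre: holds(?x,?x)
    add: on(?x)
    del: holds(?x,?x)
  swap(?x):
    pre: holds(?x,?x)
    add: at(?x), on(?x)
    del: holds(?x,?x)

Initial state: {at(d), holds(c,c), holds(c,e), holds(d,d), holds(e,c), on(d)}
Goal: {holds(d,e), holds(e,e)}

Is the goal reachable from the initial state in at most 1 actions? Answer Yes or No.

No

1. step(c,e)  →  {at(d), holds(c,e), holds(d,d), holds(e,e), on(c), on(d)}
2. push(e,d)  →  {holds(c,e), holds(d,d), holds(d,e), holds(e,e), on(c), on(d)}
optimal plan length = 2; 2 > 1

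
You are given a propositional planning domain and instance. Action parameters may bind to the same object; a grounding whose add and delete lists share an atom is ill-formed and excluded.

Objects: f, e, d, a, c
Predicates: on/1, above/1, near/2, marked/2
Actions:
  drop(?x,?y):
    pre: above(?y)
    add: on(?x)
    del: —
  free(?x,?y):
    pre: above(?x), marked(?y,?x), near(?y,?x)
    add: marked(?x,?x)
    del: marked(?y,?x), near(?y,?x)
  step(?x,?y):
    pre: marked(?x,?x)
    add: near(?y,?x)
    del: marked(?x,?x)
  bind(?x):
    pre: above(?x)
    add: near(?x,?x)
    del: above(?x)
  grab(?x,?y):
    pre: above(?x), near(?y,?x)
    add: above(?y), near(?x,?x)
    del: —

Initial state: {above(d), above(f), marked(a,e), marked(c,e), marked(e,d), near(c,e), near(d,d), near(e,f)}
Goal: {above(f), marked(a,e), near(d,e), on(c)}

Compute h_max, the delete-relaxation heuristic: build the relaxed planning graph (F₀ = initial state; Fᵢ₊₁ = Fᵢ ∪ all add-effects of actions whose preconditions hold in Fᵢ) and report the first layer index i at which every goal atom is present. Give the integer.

F0 = init (8 atoms)
F1 = F0 ∪ {above(e), near(f,f), on(a), on(c), on(d), on(e), on(f)}  (15 atoms)
F2 = F1 ∪ {above(c), marked(e,e), near(e,e)}  (18 atoms)
F3 = F2 ∪ {near(a,e), near(c,c), near(d,e), near(f,e)}  (22 atoms)
goal ⊆ F3  ⇒  h_max = 3

3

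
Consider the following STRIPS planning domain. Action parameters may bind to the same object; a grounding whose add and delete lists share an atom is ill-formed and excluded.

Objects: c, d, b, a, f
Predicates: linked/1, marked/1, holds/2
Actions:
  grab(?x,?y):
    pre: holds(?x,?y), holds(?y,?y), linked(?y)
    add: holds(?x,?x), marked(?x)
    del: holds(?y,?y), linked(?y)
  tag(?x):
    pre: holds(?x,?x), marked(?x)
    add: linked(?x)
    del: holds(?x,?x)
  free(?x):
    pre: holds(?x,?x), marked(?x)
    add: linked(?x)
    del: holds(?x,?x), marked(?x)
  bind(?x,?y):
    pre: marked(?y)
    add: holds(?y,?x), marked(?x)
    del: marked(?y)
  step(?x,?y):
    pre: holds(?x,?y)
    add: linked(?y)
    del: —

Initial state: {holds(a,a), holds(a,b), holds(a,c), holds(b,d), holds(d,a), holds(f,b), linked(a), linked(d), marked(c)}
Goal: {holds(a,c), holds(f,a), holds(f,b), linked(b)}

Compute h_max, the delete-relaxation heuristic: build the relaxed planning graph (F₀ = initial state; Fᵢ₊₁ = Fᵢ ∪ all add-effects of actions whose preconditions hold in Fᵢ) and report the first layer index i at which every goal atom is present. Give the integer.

2

F0 = init (9 atoms)
F1 = F0 ∪ {holds(c,a), holds(c,b), holds(c,d), holds(c,f), holds(d,d), linked(b), linked(c), marked(a), marked(b), marked(d), marked(f)}  (20 atoms)
F2 = F1 ∪ {holds(a,d), holds(a,f), holds(b,a), holds(b,b), holds(b,c), holds(b,f), holds(c,c), holds(d,b), holds(d,c), holds(d,f), holds(f,a), holds(f,c), holds(f,d), linked(f)}  (34 atoms)
goal ⊆ F2  ⇒  h_max = 2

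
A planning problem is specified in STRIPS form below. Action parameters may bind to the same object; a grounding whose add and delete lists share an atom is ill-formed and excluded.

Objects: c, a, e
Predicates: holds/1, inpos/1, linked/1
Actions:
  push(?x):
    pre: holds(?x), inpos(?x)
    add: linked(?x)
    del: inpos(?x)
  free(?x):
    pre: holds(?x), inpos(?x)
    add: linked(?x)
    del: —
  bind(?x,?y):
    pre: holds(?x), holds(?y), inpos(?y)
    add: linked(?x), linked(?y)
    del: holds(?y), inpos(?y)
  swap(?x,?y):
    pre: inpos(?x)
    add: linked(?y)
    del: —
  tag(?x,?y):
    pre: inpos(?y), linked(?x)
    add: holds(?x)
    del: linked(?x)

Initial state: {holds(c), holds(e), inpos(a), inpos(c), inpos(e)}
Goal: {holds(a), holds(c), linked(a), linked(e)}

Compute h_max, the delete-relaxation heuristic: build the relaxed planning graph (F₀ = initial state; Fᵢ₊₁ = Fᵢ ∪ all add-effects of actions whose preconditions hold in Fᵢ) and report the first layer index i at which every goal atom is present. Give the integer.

F0 = init (5 atoms)
F1 = F0 ∪ {linked(a), linked(c), linked(e)}  (8 atoms)
F2 = F1 ∪ {holds(a)}  (9 atoms)
goal ⊆ F2  ⇒  h_max = 2

2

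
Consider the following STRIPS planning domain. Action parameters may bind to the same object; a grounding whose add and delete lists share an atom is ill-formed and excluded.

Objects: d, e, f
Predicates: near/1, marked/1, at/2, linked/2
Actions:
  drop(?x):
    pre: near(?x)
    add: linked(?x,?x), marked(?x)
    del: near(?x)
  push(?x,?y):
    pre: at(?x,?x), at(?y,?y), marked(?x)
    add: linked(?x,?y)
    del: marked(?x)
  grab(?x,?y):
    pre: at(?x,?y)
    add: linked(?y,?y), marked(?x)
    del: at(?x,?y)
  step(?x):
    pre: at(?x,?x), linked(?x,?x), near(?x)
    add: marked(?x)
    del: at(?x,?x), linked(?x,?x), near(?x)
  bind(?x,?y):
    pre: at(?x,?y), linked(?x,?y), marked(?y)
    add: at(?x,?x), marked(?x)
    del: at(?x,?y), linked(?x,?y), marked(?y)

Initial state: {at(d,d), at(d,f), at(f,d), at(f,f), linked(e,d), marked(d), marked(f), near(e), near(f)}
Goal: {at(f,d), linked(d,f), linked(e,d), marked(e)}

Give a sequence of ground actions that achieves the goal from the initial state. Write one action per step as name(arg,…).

1. drop(e)  →  {at(d,d), at(d,f), at(f,d), at(f,f), linked(e,d), linked(e,e), marked(d), marked(e), marked(f), near(f)}
2. push(d,f)  →  {at(d,d), at(d,f), at(f,d), at(f,f), linked(d,f), linked(e,d), linked(e,e), marked(e), marked(f), near(f)}

drop(e); push(d,f)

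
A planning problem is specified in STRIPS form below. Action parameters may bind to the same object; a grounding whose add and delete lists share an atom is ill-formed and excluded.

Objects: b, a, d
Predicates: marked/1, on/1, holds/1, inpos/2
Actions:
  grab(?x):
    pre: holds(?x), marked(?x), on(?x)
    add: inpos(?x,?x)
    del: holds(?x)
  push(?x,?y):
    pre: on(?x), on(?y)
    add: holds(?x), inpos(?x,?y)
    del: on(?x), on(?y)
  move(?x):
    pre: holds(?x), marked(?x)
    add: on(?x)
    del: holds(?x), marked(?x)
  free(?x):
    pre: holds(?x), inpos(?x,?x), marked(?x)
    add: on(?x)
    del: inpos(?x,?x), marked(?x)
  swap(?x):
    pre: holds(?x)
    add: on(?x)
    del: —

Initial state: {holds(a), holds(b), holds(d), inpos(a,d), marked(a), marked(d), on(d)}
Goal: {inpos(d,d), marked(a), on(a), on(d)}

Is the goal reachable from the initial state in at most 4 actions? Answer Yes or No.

Yes

1. grab(d)  →  {holds(a), holds(b), inpos(a,d), inpos(d,d), marked(a), marked(d), on(d)}
2. swap(a)  →  {holds(a), holds(b), inpos(a,d), inpos(d,d), marked(a), marked(d), on(a), on(d)}
optimal plan length = 2; 2 ≤ 4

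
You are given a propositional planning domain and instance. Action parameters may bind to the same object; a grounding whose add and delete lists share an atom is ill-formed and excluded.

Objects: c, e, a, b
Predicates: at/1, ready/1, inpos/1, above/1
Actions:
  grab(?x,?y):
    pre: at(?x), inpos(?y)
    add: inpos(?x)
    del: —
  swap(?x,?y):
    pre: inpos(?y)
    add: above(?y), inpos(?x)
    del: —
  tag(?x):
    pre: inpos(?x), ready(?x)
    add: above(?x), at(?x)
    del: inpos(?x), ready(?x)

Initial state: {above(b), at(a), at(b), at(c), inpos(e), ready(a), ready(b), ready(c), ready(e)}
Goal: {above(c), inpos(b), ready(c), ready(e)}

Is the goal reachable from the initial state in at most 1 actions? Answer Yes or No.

1. grab(c,e)  →  {above(b), at(a), at(b), at(c), inpos(c), inpos(e), ready(a), ready(b), ready(c), ready(e)}
2. swap(b,c)  →  {above(b), above(c), at(a), at(b), at(c), inpos(b), inpos(c), inpos(e), ready(a), ready(b), ready(c), ready(e)}
optimal plan length = 2; 2 > 1

No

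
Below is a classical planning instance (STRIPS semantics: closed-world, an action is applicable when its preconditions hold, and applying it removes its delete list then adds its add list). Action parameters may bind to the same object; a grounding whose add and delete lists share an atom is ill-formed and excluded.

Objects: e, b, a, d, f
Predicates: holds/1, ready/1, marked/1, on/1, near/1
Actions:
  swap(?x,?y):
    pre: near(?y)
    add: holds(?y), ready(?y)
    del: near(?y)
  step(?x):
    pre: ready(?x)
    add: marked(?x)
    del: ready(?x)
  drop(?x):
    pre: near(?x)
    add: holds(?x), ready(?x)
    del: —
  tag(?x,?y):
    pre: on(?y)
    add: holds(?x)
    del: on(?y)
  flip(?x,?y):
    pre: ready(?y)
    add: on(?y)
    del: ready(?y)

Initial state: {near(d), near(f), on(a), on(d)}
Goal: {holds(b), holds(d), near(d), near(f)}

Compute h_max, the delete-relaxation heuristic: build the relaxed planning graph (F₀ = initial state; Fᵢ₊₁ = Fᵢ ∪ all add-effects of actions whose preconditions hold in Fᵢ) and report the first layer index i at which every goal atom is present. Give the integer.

1

F0 = init (4 atoms)
F1 = F0 ∪ {holds(a), holds(b), holds(d), holds(e), holds(f), ready(d), ready(f)}  (11 atoms)
goal ⊆ F1  ⇒  h_max = 1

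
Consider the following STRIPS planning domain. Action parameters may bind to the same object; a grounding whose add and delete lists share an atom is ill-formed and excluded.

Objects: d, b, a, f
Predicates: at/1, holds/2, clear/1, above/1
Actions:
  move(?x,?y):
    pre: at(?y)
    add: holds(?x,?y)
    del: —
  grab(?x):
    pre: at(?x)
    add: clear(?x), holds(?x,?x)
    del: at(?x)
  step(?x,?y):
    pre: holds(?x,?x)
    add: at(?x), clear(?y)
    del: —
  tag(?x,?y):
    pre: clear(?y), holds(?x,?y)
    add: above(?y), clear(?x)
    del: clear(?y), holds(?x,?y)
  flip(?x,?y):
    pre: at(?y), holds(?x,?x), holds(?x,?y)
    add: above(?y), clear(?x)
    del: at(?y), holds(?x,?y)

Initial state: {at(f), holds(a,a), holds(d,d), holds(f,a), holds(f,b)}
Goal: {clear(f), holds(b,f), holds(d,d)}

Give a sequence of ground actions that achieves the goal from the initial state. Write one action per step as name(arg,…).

1. move(b,f)  →  {at(f), holds(a,a), holds(b,f), holds(d,d), holds(f,a), holds(f,b)}
2. grab(f)  →  {clear(f), holds(a,a), holds(b,f), holds(d,d), holds(f,a), holds(f,b), holds(f,f)}

move(b,f); grab(f)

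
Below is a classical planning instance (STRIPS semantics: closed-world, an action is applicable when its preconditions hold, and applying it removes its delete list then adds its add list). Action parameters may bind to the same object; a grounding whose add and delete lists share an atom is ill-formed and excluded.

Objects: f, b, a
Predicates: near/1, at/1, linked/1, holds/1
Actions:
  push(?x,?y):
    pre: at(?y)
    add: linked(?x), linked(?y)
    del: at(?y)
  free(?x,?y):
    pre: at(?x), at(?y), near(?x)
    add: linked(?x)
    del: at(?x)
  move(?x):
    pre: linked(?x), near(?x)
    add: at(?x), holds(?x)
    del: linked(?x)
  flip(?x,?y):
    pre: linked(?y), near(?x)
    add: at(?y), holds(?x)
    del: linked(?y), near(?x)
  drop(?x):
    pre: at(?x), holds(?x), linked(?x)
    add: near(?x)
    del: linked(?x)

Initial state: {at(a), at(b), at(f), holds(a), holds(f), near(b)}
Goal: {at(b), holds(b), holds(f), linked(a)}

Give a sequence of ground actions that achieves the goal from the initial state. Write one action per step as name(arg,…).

push(f,a); flip(b,f)

1. push(f,a)  →  {at(b), at(f), holds(a), holds(f), linked(a), linked(f), near(b)}
2. flip(b,f)  →  {at(b), at(f), holds(a), holds(b), holds(f), linked(a)}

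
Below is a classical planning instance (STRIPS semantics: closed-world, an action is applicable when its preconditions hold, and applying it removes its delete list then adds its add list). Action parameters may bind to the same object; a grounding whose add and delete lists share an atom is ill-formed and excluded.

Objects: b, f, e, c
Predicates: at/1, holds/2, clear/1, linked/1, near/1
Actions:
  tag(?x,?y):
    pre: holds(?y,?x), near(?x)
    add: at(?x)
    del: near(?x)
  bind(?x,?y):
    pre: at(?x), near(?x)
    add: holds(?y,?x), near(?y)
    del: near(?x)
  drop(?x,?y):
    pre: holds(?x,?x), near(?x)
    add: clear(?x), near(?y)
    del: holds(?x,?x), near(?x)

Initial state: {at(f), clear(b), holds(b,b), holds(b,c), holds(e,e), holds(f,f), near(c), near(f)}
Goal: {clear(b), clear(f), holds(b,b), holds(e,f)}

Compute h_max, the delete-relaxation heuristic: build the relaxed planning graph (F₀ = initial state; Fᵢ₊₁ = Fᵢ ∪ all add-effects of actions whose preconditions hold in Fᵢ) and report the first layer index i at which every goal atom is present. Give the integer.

F0 = init (8 atoms)
F1 = F0 ∪ {at(c), clear(f), holds(b,f), holds(c,f), holds(e,f), near(b), near(e)}  (15 atoms)
goal ⊆ F1  ⇒  h_max = 1

1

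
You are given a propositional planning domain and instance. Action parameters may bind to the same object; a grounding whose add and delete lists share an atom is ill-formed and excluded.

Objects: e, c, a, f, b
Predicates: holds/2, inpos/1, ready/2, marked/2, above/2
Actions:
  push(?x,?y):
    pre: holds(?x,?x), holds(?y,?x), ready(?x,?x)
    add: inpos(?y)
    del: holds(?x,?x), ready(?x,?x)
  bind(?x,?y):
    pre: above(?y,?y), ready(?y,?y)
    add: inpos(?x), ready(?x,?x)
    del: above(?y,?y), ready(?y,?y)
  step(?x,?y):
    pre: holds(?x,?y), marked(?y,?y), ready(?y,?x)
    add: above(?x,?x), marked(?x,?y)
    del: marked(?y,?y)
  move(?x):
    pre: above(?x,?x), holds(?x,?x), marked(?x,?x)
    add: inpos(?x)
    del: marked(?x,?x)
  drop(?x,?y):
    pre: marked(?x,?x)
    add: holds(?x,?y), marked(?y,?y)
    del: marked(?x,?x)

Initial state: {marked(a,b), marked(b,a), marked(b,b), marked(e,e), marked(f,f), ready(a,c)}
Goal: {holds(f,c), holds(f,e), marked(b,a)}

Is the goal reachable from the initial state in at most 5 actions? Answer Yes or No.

1. drop(f,e)  →  {holds(f,e), marked(a,b), marked(b,a), marked(b,b), marked(e,e), ready(a,c)}
2. drop(e,f)  →  {holds(e,f), holds(f,e), marked(a,b), marked(b,a), marked(b,b), marked(f,f), ready(a,c)}
3. drop(f,c)  →  {holds(e,f), holds(f,c), holds(f,e), marked(a,b), marked(b,a), marked(b,b), marked(c,c), ready(a,c)}
optimal plan length = 3; 3 ≤ 5

Yes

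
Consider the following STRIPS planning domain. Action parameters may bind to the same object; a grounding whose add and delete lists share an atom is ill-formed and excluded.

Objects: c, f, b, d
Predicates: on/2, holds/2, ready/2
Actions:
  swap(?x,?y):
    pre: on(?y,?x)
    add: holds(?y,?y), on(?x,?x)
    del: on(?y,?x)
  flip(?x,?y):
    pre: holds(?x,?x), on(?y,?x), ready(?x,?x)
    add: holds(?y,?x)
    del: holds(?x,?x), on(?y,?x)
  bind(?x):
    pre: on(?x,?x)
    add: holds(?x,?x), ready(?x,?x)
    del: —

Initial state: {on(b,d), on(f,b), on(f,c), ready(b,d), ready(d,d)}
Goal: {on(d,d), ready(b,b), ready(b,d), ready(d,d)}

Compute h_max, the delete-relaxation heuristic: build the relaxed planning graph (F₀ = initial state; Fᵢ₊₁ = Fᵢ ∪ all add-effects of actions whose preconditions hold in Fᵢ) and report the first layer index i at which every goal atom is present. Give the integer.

2

F0 = init (5 atoms)
F1 = F0 ∪ {holds(b,b), holds(f,f), on(b,b), on(c,c), on(d,d)}  (10 atoms)
F2 = F1 ∪ {holds(c,c), holds(d,d), ready(b,b), ready(c,c)}  (14 atoms)
goal ⊆ F2  ⇒  h_max = 2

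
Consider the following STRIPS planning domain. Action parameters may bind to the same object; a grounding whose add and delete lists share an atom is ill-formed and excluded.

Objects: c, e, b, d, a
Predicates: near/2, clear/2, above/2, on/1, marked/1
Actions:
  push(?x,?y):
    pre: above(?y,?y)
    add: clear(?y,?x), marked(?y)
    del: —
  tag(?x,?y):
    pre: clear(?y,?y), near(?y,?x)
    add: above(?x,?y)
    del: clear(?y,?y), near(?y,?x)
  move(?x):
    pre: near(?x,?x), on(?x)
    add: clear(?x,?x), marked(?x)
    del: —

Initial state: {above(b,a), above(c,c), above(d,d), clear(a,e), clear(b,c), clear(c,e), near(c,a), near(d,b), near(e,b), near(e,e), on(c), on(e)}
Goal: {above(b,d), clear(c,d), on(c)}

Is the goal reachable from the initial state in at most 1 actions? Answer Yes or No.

1. push(d,c)  →  {above(b,a), above(c,c), above(d,d), clear(a,e), clear(b,c), clear(c,d), clear(c,e), marked(c), near(c,a), near(d,b), near(e,b), near(e,e), on(c), on(e)}
2. push(d,d)  →  {above(b,a), above(c,c), above(d,d), clear(a,e), clear(b,c), clear(c,d), clear(c,e), clear(d,d), marked(c), marked(d), near(c,a), near(d,b), near(e,b), near(e,e), on(c), on(e)}
3. tag(b,d)  →  {above(b,a), above(b,d), above(c,c), above(d,d), clear(a,e), clear(b,c), clear(c,d), clear(c,e), marked(c), marked(d), near(c,a), near(e,b), near(e,e), on(c), on(e)}
optimal plan length = 3; 3 > 1

No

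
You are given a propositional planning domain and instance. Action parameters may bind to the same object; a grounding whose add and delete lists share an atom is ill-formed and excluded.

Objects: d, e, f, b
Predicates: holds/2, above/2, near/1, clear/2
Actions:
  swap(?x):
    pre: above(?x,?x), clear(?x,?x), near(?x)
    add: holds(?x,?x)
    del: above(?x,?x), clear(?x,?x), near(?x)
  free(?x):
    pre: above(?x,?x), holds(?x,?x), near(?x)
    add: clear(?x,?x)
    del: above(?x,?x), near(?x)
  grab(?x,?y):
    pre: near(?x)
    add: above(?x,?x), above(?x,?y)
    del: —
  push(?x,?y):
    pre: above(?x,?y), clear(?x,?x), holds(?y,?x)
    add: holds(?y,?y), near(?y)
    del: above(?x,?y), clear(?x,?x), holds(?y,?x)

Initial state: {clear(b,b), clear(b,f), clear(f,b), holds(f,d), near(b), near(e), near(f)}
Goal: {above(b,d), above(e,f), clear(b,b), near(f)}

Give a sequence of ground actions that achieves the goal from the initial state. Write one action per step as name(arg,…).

grab(e,f); grab(b,d)

1. grab(e,f)  →  {above(e,e), above(e,f), clear(b,b), clear(b,f), clear(f,b), holds(f,d), near(b), near(e), near(f)}
2. grab(b,d)  →  {above(b,b), above(b,d), above(e,e), above(e,f), clear(b,b), clear(b,f), clear(f,b), holds(f,d), near(b), near(e), near(f)}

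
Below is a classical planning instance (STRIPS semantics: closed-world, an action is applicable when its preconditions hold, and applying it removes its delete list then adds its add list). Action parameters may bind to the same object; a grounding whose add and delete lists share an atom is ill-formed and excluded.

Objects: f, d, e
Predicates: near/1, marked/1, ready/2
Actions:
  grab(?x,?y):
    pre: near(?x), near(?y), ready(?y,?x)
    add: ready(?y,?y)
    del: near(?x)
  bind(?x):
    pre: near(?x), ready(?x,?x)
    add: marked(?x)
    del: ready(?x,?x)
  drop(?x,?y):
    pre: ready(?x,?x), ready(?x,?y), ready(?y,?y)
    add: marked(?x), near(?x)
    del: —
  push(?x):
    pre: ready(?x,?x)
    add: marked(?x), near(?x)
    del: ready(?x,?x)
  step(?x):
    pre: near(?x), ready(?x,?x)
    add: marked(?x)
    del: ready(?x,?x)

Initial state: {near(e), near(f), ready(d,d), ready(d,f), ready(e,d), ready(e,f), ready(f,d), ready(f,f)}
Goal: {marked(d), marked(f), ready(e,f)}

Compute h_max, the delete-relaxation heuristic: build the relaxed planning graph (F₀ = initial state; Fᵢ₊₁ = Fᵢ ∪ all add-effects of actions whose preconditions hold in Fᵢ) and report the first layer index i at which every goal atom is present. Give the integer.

F0 = init (8 atoms)
F1 = F0 ∪ {marked(d), marked(f), near(d), ready(e,e)}  (12 atoms)
goal ⊆ F1  ⇒  h_max = 1

1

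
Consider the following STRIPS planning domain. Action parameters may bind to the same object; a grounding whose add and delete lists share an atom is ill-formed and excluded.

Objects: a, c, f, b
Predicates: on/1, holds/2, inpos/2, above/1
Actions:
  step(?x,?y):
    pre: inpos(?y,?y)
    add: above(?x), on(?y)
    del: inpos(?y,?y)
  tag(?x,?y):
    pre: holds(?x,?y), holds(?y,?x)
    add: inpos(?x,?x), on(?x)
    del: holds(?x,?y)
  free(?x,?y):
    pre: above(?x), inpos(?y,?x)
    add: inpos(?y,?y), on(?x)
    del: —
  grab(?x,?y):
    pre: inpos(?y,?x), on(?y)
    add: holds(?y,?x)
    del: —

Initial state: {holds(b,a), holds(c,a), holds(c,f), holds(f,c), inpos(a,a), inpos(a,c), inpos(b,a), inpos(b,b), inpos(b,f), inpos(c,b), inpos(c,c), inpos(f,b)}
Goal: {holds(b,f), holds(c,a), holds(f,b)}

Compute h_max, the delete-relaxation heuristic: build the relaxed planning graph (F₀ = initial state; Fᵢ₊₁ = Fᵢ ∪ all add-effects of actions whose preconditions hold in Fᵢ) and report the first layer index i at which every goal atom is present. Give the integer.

2

F0 = init (12 atoms)
F1 = F0 ∪ {above(a), above(b), above(c), above(f), inpos(f,f), on(a), on(b), on(c), on(f)}  (21 atoms)
F2 = F1 ∪ {holds(a,a), holds(a,c), holds(b,b), holds(b,f), holds(c,b), holds(c,c), holds(f,b), holds(f,f)}  (29 atoms)
goal ⊆ F2  ⇒  h_max = 2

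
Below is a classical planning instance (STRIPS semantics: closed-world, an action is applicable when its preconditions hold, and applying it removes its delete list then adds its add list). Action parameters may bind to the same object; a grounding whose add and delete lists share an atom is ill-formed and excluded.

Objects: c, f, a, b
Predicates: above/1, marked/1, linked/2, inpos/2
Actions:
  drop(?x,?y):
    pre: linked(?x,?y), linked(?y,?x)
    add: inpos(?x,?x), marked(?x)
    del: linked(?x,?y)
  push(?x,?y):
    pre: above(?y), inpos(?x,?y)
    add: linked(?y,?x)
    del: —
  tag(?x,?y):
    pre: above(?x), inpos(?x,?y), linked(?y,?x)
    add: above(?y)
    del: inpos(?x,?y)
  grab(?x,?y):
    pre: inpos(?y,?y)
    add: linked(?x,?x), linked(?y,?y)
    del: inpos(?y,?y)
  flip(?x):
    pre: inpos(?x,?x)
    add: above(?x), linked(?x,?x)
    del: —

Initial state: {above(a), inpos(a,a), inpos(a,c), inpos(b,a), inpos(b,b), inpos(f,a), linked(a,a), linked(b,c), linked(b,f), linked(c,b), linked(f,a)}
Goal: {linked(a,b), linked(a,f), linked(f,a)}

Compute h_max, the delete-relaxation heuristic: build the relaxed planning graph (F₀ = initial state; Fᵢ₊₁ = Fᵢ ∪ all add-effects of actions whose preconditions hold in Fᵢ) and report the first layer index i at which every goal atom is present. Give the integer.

F0 = init (11 atoms)
F1 = F0 ∪ {above(b), inpos(c,c), linked(a,b), linked(a,f), linked(b,b), linked(c,c), linked(f,f), marked(a), marked(b), marked(c)}  (21 atoms)
goal ⊆ F1  ⇒  h_max = 1

1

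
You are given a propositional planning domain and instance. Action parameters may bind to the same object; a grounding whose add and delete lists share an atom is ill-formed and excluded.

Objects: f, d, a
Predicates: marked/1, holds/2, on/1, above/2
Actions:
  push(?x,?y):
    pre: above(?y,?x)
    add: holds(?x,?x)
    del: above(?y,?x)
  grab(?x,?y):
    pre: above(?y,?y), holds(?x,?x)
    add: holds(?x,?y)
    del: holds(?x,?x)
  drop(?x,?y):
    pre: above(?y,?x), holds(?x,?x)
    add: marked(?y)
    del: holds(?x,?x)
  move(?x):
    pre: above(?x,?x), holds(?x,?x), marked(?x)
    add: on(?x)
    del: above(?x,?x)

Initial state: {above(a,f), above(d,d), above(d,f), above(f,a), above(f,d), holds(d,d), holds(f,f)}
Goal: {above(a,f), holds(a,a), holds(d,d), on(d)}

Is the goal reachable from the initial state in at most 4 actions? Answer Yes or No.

1. push(a,f)  →  {above(a,f), above(d,d), above(d,f), above(f,d), holds(a,a), holds(d,d), holds(f,f)}
2. drop(f,d)  →  {above(a,f), above(d,d), above(d,f), above(f,d), holds(a,a), holds(d,d), marked(d)}
3. move(d)  →  {above(a,f), above(d,f), above(f,d), holds(a,a), holds(d,d), marked(d), on(d)}
optimal plan length = 3; 3 ≤ 4

Yes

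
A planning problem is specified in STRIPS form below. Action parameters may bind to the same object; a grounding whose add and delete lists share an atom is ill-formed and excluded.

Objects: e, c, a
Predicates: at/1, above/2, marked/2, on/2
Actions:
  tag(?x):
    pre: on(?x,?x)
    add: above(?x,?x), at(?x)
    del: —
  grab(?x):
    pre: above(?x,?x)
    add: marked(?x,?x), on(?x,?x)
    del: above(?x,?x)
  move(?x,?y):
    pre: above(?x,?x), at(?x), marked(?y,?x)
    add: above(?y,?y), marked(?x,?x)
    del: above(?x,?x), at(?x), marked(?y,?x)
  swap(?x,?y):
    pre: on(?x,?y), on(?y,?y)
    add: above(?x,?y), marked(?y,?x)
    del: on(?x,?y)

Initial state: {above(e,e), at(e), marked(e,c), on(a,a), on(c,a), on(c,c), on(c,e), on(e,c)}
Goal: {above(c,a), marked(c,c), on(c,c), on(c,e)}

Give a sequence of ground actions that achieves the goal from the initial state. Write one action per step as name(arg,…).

1. tag(c)  →  {above(c,c), above(e,e), at(c), at(e), marked(e,c), on(a,a), on(c,a), on(c,c), on(c,e), on(e,c)}
2. grab(c)  →  {above(e,e), at(c), at(e), marked(c,c), marked(e,c), on(a,a), on(c,a), on(c,c), on(c,e), on(e,c)}
3. swap(c,a)  →  {above(c,a), above(e,e), at(c), at(e), marked(a,c), marked(c,c), marked(e,c), on(a,a), on(c,c), on(c,e), on(e,c)}

tag(c); grab(c); swap(c,a)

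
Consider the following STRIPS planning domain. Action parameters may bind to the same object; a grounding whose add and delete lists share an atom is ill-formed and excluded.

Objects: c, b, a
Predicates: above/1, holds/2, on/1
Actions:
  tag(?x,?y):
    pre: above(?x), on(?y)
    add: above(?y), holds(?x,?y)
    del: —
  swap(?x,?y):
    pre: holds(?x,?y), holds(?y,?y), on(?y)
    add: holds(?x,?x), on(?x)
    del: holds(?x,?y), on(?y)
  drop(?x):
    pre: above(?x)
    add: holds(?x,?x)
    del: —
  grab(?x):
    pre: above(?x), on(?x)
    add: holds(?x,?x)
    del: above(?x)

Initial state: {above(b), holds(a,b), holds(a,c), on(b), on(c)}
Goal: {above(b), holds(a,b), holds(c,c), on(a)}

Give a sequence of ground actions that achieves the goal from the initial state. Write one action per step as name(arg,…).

tag(b,c); tag(c,c); swap(a,c)

1. tag(b,c)  →  {above(b), above(c), holds(a,b), holds(a,c), holds(b,c), on(b), on(c)}
2. tag(c,c)  →  {above(b), above(c), holds(a,b), holds(a,c), holds(b,c), holds(c,c), on(b), on(c)}
3. swap(a,c)  →  {above(b), above(c), holds(a,a), holds(a,b), holds(b,c), holds(c,c), on(a), on(b)}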